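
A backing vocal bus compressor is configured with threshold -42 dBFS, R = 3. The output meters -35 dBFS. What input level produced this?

That's 7 dB above the -42 dBFS threshold.
Input overshoot = R × output overshoot = 21 dB → input = -42 + 21 = -21 dBFS.

-21 dBFS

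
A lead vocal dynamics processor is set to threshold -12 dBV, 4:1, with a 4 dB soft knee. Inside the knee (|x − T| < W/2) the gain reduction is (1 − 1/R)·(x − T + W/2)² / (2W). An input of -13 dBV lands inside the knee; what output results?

-13.09375 dBV

x − T + W/2 = -13 − (-12) + 2 = 1.
GR = (1 − 1/4) × 1² / 8 = 0.75 × 1 / 8 = 0.09375 dB.
Output = -13 − 0.09375 = -13.09375 dBV.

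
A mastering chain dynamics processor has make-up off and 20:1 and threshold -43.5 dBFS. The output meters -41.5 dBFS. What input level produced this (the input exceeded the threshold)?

The compressed level sits -41.5 − (-43.5) = 2 dB over threshold.
Before 20:1 compression the overshoot was 2 × 20 = 40 dB, so input = -43.5 + 40 = -3.5 dBFS.

-3.5 dBFS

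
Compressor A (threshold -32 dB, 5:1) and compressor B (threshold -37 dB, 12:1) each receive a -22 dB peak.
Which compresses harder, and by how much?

A: 10 dB over, compressed to 2 dB over, so 8 dB of GR.
B: 15 dB over, compressed to 1.25 dB over, so 13.75 dB of GR.
B applies 5.75 dB more gain reduction.

B, by 5.75 dB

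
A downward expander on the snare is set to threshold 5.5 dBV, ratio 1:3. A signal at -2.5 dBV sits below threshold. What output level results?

-18.5 dBV

Below threshold, a 1:3 expander applies gain = (3−1)×(T − x) of attenuation.
(3−1) × 8 = 16 dB, so output = -2.5 − 16 = -18.5 dBV.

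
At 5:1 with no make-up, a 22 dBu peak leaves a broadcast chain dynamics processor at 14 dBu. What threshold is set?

Let T be the threshold. Output overshoot = (input overshoot)/R, so 14 − T = (22 − T)/5.
5·(14 − T) = 22 − T → 4·T = 70 − 22 = 48.
T = 48/4 = 12 dBu.

12 dBu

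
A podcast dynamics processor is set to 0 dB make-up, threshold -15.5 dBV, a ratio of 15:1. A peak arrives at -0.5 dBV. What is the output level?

-14.5 dBV

The input is 15 dB above the -15.5 dBV threshold.
At 15:1 the overshoot is divided by 15, leaving 1 dB above threshold.
Output = -15.5 + 1 = -14.5 dBV.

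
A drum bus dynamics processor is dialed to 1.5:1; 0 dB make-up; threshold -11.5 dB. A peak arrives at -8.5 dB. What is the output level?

-8.5 dB sits 3 dB over threshold.
The 3 dB excess becomes 2 dB after 1.5:1 reduction.
That puts the output at -9.5 dB.

-9.5 dB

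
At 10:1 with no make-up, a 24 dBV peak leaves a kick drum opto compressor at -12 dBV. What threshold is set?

Let T be the threshold. Output overshoot = (input overshoot)/R, so -12 − T = (24 − T)/10.
10·(-12 − T) = 24 − T → 9·T = -120 − 24 = -144.
T = -144/9 = -16 dBV.

-16 dBV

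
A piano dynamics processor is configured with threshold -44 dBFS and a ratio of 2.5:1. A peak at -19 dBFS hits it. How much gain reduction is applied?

15 dB

-19 dBFS exceeds the threshold by 25 dB.
At 2.5:1, output sits 25/2.5 = 10 dB above threshold.
So the signal is attenuated by 25 − 10 = 15 dB.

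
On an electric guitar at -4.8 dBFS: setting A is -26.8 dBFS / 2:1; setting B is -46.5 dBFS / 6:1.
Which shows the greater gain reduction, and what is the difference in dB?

B, by 23.75 dB

A: GR = 22 − 22/2 = 11 dB.
B: GR = 41.7 − 41.7/6 = 34.75 dB.
Difference: 23.75 dB in favour of B.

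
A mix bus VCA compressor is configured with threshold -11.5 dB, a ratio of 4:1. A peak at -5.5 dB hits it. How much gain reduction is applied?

4.5 dB

Overshoot = -5.5 − (-11.5) = 6 dB.
At 4:1, output sits 6/4 = 1.5 dB above threshold.
So the signal is attenuated by 6 − 1.5 = 4.5 dB.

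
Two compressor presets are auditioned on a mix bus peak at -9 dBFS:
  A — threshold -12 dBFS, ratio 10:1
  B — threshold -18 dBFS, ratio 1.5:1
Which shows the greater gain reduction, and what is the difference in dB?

A: 3 dB over, compressed to 0.3 dB over, so 2.7 dB of GR.
B: 9 dB over, compressed to 6 dB over, so 3 dB of GR.
B applies 0.3 dB more gain reduction.

B, by 0.3 dB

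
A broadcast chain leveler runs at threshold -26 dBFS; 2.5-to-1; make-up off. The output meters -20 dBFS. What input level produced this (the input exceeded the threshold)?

-11 dBFS

The compressed level sits -20 − (-26) = 6 dB over threshold.
Before 2.5:1 compression the overshoot was 6 × 2.5 = 15 dB, so input = -26 + 15 = -11 dBFS.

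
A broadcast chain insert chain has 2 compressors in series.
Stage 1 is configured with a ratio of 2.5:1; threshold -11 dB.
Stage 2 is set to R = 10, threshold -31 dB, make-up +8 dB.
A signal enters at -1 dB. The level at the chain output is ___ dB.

Stage 1: -1 dB is 10 dB over -11 dB; at 2.5:1 that becomes 4 dB over, giving -7 dB.
Stage 2: -7 dB is 24 dB over -31 dB; at 10:1 that becomes 2.4 dB over, giving -28.6 dB; +8 dB make-up → -20.6 dB.

-20.6 dB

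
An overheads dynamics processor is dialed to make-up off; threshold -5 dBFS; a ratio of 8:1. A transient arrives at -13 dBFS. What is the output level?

-13 dBFS

-13 dBFS is 8 dB below the -5 dBFS threshold, so no gain reduction is applied.
Output = input = -13 dBFS.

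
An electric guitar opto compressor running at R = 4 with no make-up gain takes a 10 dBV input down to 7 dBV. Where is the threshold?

Let T be the threshold. Output overshoot = (input overshoot)/R, so 7 − T = (10 − T)/4.
4·(7 − T) = 10 − T → 3·T = 28 − 10 = 18.
T = 18/3 = 6 dBV.

6 dBV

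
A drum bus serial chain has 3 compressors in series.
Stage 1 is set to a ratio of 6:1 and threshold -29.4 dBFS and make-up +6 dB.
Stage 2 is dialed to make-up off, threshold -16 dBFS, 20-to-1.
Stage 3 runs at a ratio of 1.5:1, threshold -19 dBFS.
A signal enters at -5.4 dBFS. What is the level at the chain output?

Stage 1: 24 dB above -29.4 dBFS, reduced 6:1 to 4 dB above → -25.4 dBFS; +6 dB make-up → -19.4 dBFS.
Stage 2: below threshold (-19.4 ≤ -16); passes unchanged; output -19.4 dBFS.
Stage 3: -19.4 dBFS ≤ -19 dBFS, so stage 3 doesn't engage; output -19.4 dBFS.

-19.4 dBFS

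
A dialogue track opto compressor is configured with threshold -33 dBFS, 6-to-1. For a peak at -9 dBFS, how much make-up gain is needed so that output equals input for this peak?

The peak compresses to -33 + 24/6 = -29 dBFS.
To reach -9 dBFS requires -9 − (-29) = 20 dB of make-up.

20 dB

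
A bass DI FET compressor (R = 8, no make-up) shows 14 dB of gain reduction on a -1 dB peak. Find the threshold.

Let T be the threshold. Output overshoot = (input overshoot)/R, so -15 − T = (-1 − T)/8.
8·(-15 − T) = -1 − T → 7·T = -120 − (-1) = -119.
T = -119/7 = -17 dB.

-17 dB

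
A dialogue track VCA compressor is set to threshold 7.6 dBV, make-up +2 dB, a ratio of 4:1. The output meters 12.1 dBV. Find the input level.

Remove make-up: 12.1 − 2 = 10.1 dBV.
That's 2.5 dB above the 7.6 dBV threshold.
Before 4:1 compression the overshoot was 2.5 × 4 = 10 dB, so input = 7.6 + 10 = 17.6 dBV.

17.6 dBV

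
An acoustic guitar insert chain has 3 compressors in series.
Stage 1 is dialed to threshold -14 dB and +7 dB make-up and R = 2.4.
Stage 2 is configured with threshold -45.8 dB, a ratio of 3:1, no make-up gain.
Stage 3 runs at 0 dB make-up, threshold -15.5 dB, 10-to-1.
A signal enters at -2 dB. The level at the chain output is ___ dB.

Stage 1: 12 dB above -14 dB, reduced 2.4:1 to 5 dB above → -9 dB; +7 dB make-up → -2 dB.
Stage 2: 43.8 dB above -45.8 dB, reduced 3:1 to 14.6 dB above → -31.2 dB.
Stage 3: -31.2 dB ≤ -15.5 dB, so stage 3 doesn't engage; output -31.2 dB.

-31.2 dB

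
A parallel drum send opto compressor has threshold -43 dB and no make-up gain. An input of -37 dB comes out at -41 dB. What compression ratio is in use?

Input overshoot = -37 − (-43) = 6 dB; output overshoot = -41 − (-43) = 2 dB.
Ratio = 6 / 2 = 3.

3:1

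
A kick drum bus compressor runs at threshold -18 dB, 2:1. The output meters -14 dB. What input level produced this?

-10 dB

That's 4 dB above the -18 dB threshold.
Input overshoot = R × output overshoot = 8 dB → input = -18 + 8 = -10 dB.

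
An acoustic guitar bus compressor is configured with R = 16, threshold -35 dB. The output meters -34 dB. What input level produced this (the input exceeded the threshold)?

-19 dB

Post-compression overshoot = -34 − (-35) = 1 dB.
Undo the ratio: input overshoot = 1 × 16 = 16 dB, giving input = -19 dB.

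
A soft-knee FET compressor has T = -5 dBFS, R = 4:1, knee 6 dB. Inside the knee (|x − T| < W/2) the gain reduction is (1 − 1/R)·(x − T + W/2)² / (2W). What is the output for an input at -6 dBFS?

x − T + W/2 = -6 − (-5) + 3 = 2.
GR = (1 − 1/4) × 2² / 12 = 0.75 × 4 / 12 = 0.25 dB.
Output = -6 − 0.25 = -6.25 dBFS.

-6.25 dBFS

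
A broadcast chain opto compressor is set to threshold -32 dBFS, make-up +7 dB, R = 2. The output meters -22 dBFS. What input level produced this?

-26 dBFS

Stripping the +7 dB make-up gives -29 dBFS at the gain stage.
Post-compression overshoot = -29 − (-32) = 3 dB.
Before 2:1 compression the overshoot was 3 × 2 = 6 dB, so input = -32 + 6 = -26 dBFS.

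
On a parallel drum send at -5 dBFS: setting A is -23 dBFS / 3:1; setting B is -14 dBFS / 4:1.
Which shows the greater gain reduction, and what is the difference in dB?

A: overshoot 18 dB → output overshoot 6 dB → GR 12 dB.
B: overshoot 9 dB → output overshoot 2.25 dB → GR 6.75 dB.
A reduces 5.25 dB more.

A, by 5.25 dB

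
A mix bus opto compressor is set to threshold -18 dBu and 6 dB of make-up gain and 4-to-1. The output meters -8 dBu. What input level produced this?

-2 dBu

Stripping the +6 dB make-up gives -14 dBu at the gain stage.
The compressed level sits -14 − (-18) = 4 dB over threshold.
Input overshoot = R × output overshoot = 16 dB → input = -18 + 16 = -2 dBu.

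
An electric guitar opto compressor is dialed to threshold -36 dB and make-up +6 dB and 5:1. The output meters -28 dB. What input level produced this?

Stripping the +6 dB make-up gives -34 dB at the gain stage.
That's 2 dB above the -36 dB threshold.
Input overshoot = R × output overshoot = 10 dB → input = -36 + 10 = -26 dB.

-26 dB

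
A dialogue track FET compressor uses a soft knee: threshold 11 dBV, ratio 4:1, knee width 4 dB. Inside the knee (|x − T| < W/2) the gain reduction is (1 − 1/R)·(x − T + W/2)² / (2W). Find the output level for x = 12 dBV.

x − T + W/2 = 12 − 11 + 2 = 3.
GR = (1 − 1/4) × 3² / 8 = 0.75 × 9 / 8 = 0.84375 dB.
Output = 12 − 0.84375 = 11.15625 dBV.

11.15625 dBV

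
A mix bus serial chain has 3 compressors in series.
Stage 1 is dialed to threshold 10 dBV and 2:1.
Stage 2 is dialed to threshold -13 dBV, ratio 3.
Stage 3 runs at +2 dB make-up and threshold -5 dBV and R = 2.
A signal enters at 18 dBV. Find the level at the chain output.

Stage 1: overshoot 8 dB → 8/2 = 4 dB → 14 dBV.
Stage 2: overshoot 27 dB → 27/3 = 9 dB → -4 dBV.
Stage 3: overshoot 1 dB → 1/2 = 0.5 dB → -4.5 dBV; +2 dB make-up → -2.5 dBV.

-2.5 dBV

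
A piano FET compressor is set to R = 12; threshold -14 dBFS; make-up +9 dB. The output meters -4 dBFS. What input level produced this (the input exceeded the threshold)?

-2 dBFS

Stripping the +9 dB make-up gives -13 dBFS at the gain stage.
That's 1 dB above the -14 dBFS threshold.
Before 12:1 compression the overshoot was 1 × 12 = 12 dB, so input = -14 + 12 = -2 dBFS.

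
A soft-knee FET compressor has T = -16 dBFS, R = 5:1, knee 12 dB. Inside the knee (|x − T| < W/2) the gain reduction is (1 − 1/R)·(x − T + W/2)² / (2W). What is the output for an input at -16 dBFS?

-17.2 dBFS

x − T + W/2 = -16 − (-16) + 6 = 6.
GR = (1 − 1/5) × 6² / 24 = 0.8 × 36 / 24 = 1.2 dB.
Output = -16 − 1.2 = -17.2 dBFS.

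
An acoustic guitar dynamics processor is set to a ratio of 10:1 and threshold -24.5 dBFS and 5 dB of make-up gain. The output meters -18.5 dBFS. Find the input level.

Stripping the +5 dB make-up gives -23.5 dBFS at the gain stage.
The compressed level sits -23.5 − (-24.5) = 1 dB over threshold.
Before 10:1 compression the overshoot was 1 × 10 = 10 dB, so input = -24.5 + 10 = -14.5 dBFS.

-14.5 dBFS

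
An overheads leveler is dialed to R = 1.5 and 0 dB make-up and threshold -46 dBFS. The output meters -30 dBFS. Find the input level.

That's 16 dB above the -46 dBFS threshold.
Undo the ratio: input overshoot = 16 × 1.5 = 24 dB, giving input = -22 dBFS.

-22 dBFS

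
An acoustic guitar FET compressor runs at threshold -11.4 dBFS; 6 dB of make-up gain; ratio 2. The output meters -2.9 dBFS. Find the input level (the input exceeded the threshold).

-6.4 dBFS

Before make-up, the level was -2.9 − 6 = -8.9 dBFS.
The compressed level sits -8.9 − (-11.4) = 2.5 dB over threshold.
Input overshoot = R × output overshoot = 5 dB → input = -11.4 + 5 = -6.4 dBFS.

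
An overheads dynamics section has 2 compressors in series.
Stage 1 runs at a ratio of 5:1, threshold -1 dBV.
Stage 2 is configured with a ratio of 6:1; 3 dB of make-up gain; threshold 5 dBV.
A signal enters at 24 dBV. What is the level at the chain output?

7 dBV

Stage 1: 25 dB above -1 dBV, reduced 5:1 to 5 dB above → 4 dBV.
Stage 2: below threshold (4 ≤ 5); passes unchanged; make-up brings it to 7 dBV.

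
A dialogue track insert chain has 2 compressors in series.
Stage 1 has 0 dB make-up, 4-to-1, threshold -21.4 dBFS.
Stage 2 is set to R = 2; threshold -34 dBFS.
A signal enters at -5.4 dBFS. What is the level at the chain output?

Stage 1: -5.4 dBFS is 16 dB over -21.4 dBFS; at 4:1 that becomes 4 dB over, giving -17.4 dBFS.
Stage 2: overshoot 16.6 dB → 16.6/2 = 8.3 dB → -25.7 dBFS.

-25.7 dBFS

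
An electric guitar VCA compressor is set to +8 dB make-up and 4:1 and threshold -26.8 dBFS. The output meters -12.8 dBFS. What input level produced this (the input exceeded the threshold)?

Remove make-up: -12.8 − 8 = -20.8 dBFS.
The compressed level sits -20.8 − (-26.8) = 6 dB over threshold.
Input overshoot = R × output overshoot = 24 dB → input = -26.8 + 24 = -2.8 dBFS.

-2.8 dBFS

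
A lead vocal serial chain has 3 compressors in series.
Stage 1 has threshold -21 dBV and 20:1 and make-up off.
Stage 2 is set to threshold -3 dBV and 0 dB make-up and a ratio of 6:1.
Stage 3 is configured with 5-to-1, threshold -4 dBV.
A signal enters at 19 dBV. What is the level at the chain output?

-19 dBV

Stage 1: 19 dBV is 40 dB over -21 dBV; at 20:1 that becomes 2 dB over, giving -19 dBV.
Stage 2: below threshold (-19 ≤ -3); passes unchanged; output -19 dBV.
Stage 3: -19 dBV is at or below the -4 dBV threshold — no compression; output -19 dBV.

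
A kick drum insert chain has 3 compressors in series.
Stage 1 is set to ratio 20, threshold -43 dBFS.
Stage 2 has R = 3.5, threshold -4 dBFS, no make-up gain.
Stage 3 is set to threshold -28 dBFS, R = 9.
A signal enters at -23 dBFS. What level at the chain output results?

Stage 1: 20 dB above -43 dBFS, reduced 20:1 to 1 dB above → -42 dBFS.
Stage 2: below threshold (-42 ≤ -4); passes unchanged; output -42 dBFS.
Stage 3: below threshold (-42 ≤ -28); passes unchanged; output -42 dBFS.

-42 dBFS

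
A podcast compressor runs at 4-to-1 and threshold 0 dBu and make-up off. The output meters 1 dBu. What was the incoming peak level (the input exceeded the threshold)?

4 dBu

Post-compression overshoot = 1 − 0 = 1 dB.
Undo the ratio: input overshoot = 1 × 4 = 4 dB, giving input = 4 dBu.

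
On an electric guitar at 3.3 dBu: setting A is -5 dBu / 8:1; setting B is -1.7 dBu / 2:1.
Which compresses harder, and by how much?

A: GR = 8.3 − 8.3/8 = 7.2625 dB.
B: GR = 5 − 5/2 = 2.5 dB.
A reduces 4.7625 dB more.

A, by 4.7625 dB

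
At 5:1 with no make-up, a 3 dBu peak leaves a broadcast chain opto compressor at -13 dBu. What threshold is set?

Let T be the threshold. Output overshoot = (input overshoot)/R, so -13 − T = (3 − T)/5.
5·(-13 − T) = 3 − T → 4·T = -65 − 3 = -68.
T = -68/4 = -17 dBu.

-17 dBu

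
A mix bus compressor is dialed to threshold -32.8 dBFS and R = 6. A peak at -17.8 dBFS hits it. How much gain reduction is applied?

12.5 dB

Overshoot = -17.8 − (-32.8) = 15 dB.
At 6:1, output sits 15/6 = 2.5 dB above threshold.
So the signal is attenuated by 15 − 2.5 = 12.5 dB.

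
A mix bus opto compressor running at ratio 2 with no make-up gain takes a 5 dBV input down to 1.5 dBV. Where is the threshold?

Input is 7 dB above T (since output overshoot × R = input overshoot: (1.5 − T)·2 = 5 − T gives T = -2 dBV).
Check: -2 + (5 − (-2))/2 = -2 + 3.5 = 1.5 dBV. ✓

-2 dBV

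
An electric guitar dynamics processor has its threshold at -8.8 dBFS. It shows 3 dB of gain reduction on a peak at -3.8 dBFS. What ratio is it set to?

2.5:1

Input overshoot = -3.8 − (-8.8) = 5 dB.
Output overshoot = 5 − 3 = 2 dB.
Ratio = input overshoot / output overshoot = 5 / 2 = 2.5.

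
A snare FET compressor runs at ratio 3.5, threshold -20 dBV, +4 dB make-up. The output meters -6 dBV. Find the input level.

Before make-up, the level was -6 − 4 = -10 dBV.
The compressed level sits -10 − (-20) = 10 dB over threshold.
Before 3.5:1 compression the overshoot was 10 × 3.5 = 35 dB, so input = -20 + 35 = 15 dBV.

15 dBV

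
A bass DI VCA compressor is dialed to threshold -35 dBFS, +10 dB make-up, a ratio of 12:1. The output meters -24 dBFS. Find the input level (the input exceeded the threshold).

-23 dBFS

Stripping the +10 dB make-up gives -34 dBFS at the gain stage.
The compressed level sits -34 − (-35) = 1 dB over threshold.
Before 12:1 compression the overshoot was 1 × 12 = 12 dB, so input = -35 + 12 = -23 dBFS.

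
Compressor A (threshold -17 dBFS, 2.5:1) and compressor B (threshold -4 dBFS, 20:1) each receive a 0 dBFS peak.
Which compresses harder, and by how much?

A: overshoot 17 dB → output overshoot 6.8 dB → GR 10.2 dB.
B: overshoot 4 dB → output overshoot 0.2 dB → GR 3.8 dB.
Difference: 6.4 dB in favour of A.

A, by 6.4 dB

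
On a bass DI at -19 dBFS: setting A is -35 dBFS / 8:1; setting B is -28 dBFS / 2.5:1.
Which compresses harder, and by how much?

A, by 8.6 dB

A: GR = 16 − 16/8 = 14 dB.
B: GR = 9 − 9/2.5 = 5.4 dB.
A applies 8.6 dB more gain reduction.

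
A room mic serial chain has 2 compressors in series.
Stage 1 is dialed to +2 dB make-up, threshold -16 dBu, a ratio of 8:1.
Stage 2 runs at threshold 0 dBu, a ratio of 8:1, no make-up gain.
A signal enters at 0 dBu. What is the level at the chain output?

-12 dBu

Stage 1: 0 dBu is 16 dB over -16 dBu; at 8:1 that becomes 2 dB over, giving -14 dBu; +2 dB make-up → -12 dBu.
Stage 2: below threshold (-12 ≤ 0); passes unchanged; output -12 dBu.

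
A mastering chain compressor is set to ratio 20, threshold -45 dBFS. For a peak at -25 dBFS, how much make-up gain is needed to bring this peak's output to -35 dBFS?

9 dB

The peak compresses to -45 + 20/20 = -44 dBFS.
To reach -35 dBFS requires -35 − (-44) = 9 dB of make-up.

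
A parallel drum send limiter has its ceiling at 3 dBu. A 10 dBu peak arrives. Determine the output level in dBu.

The limiter clamps the peak to its 3 dBu ceiling.

3 dBu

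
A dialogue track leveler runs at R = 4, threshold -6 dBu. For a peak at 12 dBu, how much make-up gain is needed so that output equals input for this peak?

Overshoot 18 dB → 18/4 = 4.5 dB after compression, so the compressed level is -6 + 4.5 = -1.5 dBu.
Make-up = target − compressed = 12 − (-1.5) = 13.5 dB.

13.5 dB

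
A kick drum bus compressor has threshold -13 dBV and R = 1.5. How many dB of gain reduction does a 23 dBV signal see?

Overshoot = 23 − (-13) = 36 dB.
After 1.5:1 compression the overshoot becomes 36/1.5 = 24 dB.
GR = overshoot in − overshoot out = 36 − 24 = 12 dB.

12 dB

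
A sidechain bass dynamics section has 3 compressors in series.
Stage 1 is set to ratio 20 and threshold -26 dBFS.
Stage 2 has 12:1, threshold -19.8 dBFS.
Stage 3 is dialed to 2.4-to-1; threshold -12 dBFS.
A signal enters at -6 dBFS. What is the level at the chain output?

-25 dBFS

Stage 1: overshoot 20 dB → 20/20 = 1 dB → -25 dBFS.
Stage 2: -25 dBFS is at or below the -19.8 dBFS threshold — no compression; output -25 dBFS.
Stage 3: -25 dBFS is at or below the -12 dBFS threshold — no compression; output -25 dBFS.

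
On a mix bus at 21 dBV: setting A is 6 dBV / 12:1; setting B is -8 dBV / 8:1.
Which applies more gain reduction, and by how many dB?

B, by 11.625 dB

A: GR = 15 − 15/12 = 13.75 dB.
B: GR = 29 − 29/8 = 25.375 dB.
B applies 11.625 dB more gain reduction.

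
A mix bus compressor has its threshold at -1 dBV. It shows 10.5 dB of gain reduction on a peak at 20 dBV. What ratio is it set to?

Input overshoot = 20 − (-1) = 21 dB.
Output overshoot = 21 − 10.5 = 10.5 dB.
Ratio = input overshoot / output overshoot = 21 / 10.5 = 2.

2:1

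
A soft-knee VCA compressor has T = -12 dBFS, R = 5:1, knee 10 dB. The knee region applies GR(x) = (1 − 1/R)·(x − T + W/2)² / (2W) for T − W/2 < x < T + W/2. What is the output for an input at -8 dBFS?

-11.24 dBFS

x − T + W/2 = -8 − (-12) + 5 = 9.
GR = (1 − 1/5) × 9² / 20 = 0.8 × 81 / 20 = 3.24 dB.
Output = -8 − 3.24 = -11.24 dBFS.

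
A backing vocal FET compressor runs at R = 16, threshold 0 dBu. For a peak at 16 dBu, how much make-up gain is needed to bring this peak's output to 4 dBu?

Without make-up, output = threshold + overshoot/16 = 0 + 1 = 1 dBu.
Gap to target: 3 dB.

3 dB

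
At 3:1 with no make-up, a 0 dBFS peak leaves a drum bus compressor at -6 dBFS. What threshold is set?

-9 dBFS

Input is 9 dB above T (since output overshoot × R = input overshoot: (-6 − T)·3 = 0 − T gives T = -9 dBFS).
Check: -9 + (0 − (-9))/3 = -9 + 3 = -6 dBFS. ✓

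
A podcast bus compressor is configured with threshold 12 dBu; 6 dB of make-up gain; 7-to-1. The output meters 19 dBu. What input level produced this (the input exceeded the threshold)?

Stripping the +6 dB make-up gives 13 dBu at the gain stage.
The compressed level sits 13 − 12 = 1 dB over threshold.
Undo the ratio: input overshoot = 1 × 7 = 7 dB, giving input = 19 dBu.

19 dBu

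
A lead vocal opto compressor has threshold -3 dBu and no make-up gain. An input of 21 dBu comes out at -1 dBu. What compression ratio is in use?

Input overshoot = 21 − (-3) = 24 dB; output overshoot = -1 − (-3) = 2 dB.
Ratio = 24 / 2 = 12.

12:1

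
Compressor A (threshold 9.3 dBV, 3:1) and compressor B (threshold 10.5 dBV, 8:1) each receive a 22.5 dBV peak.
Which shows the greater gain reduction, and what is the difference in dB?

A: 13.2 dB over, compressed to 4.4 dB over, so 8.8 dB of GR.
B: 12 dB over, compressed to 1.5 dB over, so 10.5 dB of GR.
B applies 1.7 dB more gain reduction.

B, by 1.7 dB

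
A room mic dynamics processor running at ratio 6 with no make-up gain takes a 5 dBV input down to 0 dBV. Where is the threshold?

Input is 6 dB above T (since output overshoot × R = input overshoot: (0 − T)·6 = 5 − T gives T = -1 dBV).
Check: -1 + (5 − (-1))/6 = -1 + 1 = 0 dBV. ✓

-1 dBV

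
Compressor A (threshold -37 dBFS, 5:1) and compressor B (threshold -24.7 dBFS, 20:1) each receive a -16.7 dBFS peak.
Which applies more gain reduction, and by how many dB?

A: overshoot 20.3 dB → output overshoot 4.06 dB → GR 16.24 dB.
B: overshoot 8 dB → output overshoot 0.4 dB → GR 7.6 dB.
A applies 8.64 dB more gain reduction.

A, by 8.64 dB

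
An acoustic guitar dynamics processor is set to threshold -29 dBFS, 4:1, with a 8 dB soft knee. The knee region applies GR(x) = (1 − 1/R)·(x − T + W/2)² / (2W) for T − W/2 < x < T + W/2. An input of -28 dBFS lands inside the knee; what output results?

x − T + W/2 = -28 − (-29) + 4 = 5.
GR = (1 − 1/4) × 5² / 16 = 0.75 × 25 / 16 = 1.171875 dB.
Output = -28 − 1.171875 = -29.171875 dBFS.

-29.171875 dBFS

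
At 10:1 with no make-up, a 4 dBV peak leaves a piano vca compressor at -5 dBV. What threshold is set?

Input is 10 dB above T (since output overshoot × R = input overshoot: (-5 − T)·10 = 4 − T gives T = -6 dBV).
Check: -6 + (4 − (-6))/10 = -6 + 1 = -5 dBV. ✓

-6 dBV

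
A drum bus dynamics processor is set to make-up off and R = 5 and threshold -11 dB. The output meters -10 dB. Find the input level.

The compressed level sits -10 − (-11) = 1 dB over threshold.
Input overshoot = R × output overshoot = 5 dB → input = -11 + 5 = -6 dB.

-6 dB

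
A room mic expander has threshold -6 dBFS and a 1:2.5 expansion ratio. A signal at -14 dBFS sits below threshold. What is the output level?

Undershoot = (-6) − (-14) = 8 dB.
At 1:2.5, that expands to 20 dB under threshold.
Output = -6 − 20 = -26 dBFS.

-26 dBFS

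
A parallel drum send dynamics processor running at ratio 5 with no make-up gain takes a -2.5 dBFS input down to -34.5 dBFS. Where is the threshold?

Gain reduction = -2.5 − (-34.5) = 32 dB; output overshoot = GR / (R − 1) = 32 / 4 = 8 dB.
Threshold = output − output overshoot = -34.5 − 8 = -42.5 dBFS.

-42.5 dBFS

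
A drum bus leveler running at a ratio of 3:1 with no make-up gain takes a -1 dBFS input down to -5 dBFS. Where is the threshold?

Gain reduction = -1 − (-5) = 4 dB; output overshoot = GR / (R − 1) = 4 / 2 = 2 dB.
Threshold = output − output overshoot = -5 − 2 = -7 dBFS.

-7 dBFS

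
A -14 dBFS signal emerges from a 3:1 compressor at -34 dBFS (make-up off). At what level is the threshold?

Let T be the threshold. Output overshoot = (input overshoot)/R, so -34 − T = (-14 − T)/3.
3·(-34 − T) = -14 − T → 2·T = -102 − (-14) = -88.
T = -88/2 = -44 dBFS.

-44 dBFS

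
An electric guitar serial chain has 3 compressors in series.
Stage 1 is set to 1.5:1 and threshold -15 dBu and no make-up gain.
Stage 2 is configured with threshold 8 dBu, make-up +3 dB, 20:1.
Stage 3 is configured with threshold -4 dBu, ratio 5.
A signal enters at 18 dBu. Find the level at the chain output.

Stage 1: 18 dBu is 33 dB over -15 dBu; at 1.5:1 that becomes 22 dB over, giving 7 dBu.
Stage 2: 7 dBu ≤ 8 dBu, so stage 2 doesn't engage; make-up brings it to 10 dBu.
Stage 3: overshoot 14 dB → 14/5 = 2.8 dB → -1.2 dBu.

-1.2 dBu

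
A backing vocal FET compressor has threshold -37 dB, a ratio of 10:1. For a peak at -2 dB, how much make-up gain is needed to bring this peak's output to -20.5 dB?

13 dB

The peak compresses to -37 + 35/10 = -33.5 dB.
To reach -20.5 dB requires -20.5 − (-33.5) = 13 dB of make-up.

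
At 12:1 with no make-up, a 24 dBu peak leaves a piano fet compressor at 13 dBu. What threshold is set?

Let T be the threshold. Output overshoot = (input overshoot)/R, so 13 − T = (24 − T)/12.
12·(13 − T) = 24 − T → 11·T = 156 − 24 = 132.
T = 132/11 = 12 dBu.

12 dBu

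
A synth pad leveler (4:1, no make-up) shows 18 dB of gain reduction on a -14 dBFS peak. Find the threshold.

Gain reduction = -14 − (-32) = 18 dB; output overshoot = GR / (R − 1) = 18 / 3 = 6 dB.
Threshold = output − output overshoot = -32 − 6 = -38 dBFS.

-38 dBFS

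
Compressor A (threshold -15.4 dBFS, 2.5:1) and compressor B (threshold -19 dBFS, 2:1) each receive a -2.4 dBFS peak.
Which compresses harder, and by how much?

A: GR = 13 − 13/2.5 = 7.8 dB.
B: GR = 16.6 − 16.6/2 = 8.3 dB.
B applies 0.5 dB more gain reduction.

B, by 0.5 dB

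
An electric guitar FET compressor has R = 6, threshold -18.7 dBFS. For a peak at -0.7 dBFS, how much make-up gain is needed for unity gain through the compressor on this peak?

Without make-up, output = threshold + overshoot/6 = -18.7 + 3 = -15.7 dBFS.
Gap to target: 15 dB.

15 dB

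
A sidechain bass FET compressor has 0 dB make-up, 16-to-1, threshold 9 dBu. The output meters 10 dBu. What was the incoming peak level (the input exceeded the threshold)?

25 dBu

The compressed level sits 10 − 9 = 1 dB over threshold.
Undo the ratio: input overshoot = 1 × 16 = 16 dB, giving input = 25 dBu.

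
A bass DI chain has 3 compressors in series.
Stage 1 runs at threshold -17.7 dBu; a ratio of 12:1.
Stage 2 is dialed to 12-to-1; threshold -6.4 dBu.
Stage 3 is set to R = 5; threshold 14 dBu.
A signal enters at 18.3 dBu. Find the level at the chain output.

-14.7 dBu

Stage 1: 18.3 dBu is 36 dB over -17.7 dBu; at 12:1 that becomes 3 dB over, giving -14.7 dBu.
Stage 2: -14.7 dBu is at or below the -6.4 dBu threshold — no compression; output -14.7 dBu.
Stage 3: -14.7 dBu is at or below the 14 dBu threshold — no compression; output -14.7 dBu.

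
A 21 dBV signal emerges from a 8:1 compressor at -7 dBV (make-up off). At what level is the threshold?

Input is 32 dB above T (since output overshoot × R = input overshoot: (-7 − T)·8 = 21 − T gives T = -11 dBV).
Check: -11 + (21 − (-11))/8 = -11 + 4 = -7 dBV. ✓

-11 dBV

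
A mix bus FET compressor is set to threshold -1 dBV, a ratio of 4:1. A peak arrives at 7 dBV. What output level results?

1 dBV

7 dBV sits 8 dB over threshold.
4:1 compression reduces that to 8/4 = 2 dB over.
That puts the output at 1 dBV.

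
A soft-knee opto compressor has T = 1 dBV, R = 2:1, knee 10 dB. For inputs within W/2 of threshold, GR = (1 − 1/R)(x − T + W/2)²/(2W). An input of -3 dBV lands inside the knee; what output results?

x − T + W/2 = -3 − 1 + 5 = 1.
GR = (1 − 1/2) × 1² / 20 = 0.5 × 1 / 20 = 0.025 dB.
Output = -3 − 0.025 = -3.025 dBV.

-3.025 dBV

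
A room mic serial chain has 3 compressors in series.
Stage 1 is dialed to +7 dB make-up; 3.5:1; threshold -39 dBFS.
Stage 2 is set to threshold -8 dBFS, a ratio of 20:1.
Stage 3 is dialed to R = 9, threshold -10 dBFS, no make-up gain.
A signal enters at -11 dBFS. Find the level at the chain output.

-24 dBFS

Stage 1: 28 dB above -39 dBFS, reduced 3.5:1 to 8 dB above → -31 dBFS; +7 dB make-up → -24 dBFS.
Stage 2: below threshold (-24 ≤ -8); passes unchanged; output -24 dBFS.
Stage 3: -24 dBFS ≤ -10 dBFS, so stage 3 doesn't engage; output -24 dBFS.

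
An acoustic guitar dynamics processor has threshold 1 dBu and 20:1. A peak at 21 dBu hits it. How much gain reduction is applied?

19 dB

21 dBu exceeds the threshold by 20 dB.
At 20:1, output sits 20/20 = 1 dB above threshold.
GR = overshoot in − overshoot out = 20 − 1 = 19 dB.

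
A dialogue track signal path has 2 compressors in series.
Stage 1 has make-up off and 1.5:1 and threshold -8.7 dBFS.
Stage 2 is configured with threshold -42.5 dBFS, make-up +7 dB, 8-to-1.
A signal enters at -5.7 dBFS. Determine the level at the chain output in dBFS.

Stage 1: overshoot 3 dB → 3/1.5 = 2 dB → -6.7 dBFS.
Stage 2: 35.8 dB above -42.5 dBFS, reduced 8:1 to 4.475 dB above → -38.025 dBFS; +7 dB make-up → -31.025 dBFS.

-31.025 dBFS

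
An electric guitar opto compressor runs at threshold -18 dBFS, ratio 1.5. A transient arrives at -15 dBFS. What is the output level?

-16 dBFS

The input is 3 dB above the -18 dBFS threshold.
1.5:1 compression reduces that to 3/1.5 = 2 dB over.
That puts the output at -16 dBFS.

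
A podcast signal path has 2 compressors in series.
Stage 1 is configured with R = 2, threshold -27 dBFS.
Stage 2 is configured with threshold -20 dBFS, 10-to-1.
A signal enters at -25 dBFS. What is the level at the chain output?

Stage 1: 2 dB above -27 dBFS, reduced 2:1 to 1 dB above → -26 dBFS.
Stage 2: -26 dBFS is at or below the -20 dBFS threshold — no compression; output -26 dBFS.

-26 dBFS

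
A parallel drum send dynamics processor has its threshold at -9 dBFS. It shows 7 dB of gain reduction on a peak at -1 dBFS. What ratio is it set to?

Input overshoot = -1 − (-9) = 8 dB.
Output overshoot = 8 − 7 = 1 dB.
Ratio = input overshoot / output overshoot = 8 / 1 = 8.

8:1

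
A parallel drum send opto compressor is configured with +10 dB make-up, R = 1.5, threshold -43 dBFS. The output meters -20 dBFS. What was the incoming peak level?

-23.5 dBFS

Before make-up, the level was -20 − 10 = -30 dBFS.
Post-compression overshoot = -30 − (-43) = 13 dB.
Undo the ratio: input overshoot = 13 × 1.5 = 19.5 dB, giving input = -23.5 dBFS.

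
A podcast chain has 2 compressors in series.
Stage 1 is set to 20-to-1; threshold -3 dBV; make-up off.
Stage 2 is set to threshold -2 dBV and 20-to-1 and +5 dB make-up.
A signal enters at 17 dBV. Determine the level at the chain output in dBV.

3 dBV

Stage 1: overshoot 20 dB → 20/20 = 1 dB → -2 dBV.
Stage 2: -2 dBV is at or below the -2 dBV threshold — no compression; make-up brings it to 3 dBV.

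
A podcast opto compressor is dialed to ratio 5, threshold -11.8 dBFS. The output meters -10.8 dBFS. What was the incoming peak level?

That's 1 dB above the -11.8 dBFS threshold.
Before 5:1 compression the overshoot was 1 × 5 = 5 dB, so input = -11.8 + 5 = -6.8 dBFS.

-6.8 dBFS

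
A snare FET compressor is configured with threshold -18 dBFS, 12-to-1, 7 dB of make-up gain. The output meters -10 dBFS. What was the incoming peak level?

-6 dBFS

Before make-up, the level was -10 − 7 = -17 dBFS.
Post-compression overshoot = -17 − (-18) = 1 dB.
Undo the ratio: input overshoot = 1 × 12 = 12 dB, giving input = -6 dBFS.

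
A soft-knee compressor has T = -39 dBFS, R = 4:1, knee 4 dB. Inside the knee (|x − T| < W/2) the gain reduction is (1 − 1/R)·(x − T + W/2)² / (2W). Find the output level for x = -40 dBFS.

x − T + W/2 = -40 − (-39) + 2 = 1.
GR = (1 − 1/4) × 1² / 8 = 0.75 × 1 / 8 = 0.09375 dB.
Output = -40 − 0.09375 = -40.09375 dBFS.

-40.09375 dBFS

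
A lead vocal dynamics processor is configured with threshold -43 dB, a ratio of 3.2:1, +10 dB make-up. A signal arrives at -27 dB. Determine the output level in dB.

-28 dB

Overshoot: -27 − (-43) = 16 dB.
The 16 dB excess becomes 5 dB after 3.2:1 reduction.
That puts the output at -38 dB; make-up adds 10 dB, giving -28 dB.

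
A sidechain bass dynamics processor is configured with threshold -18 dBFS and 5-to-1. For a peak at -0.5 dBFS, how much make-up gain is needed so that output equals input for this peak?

14 dB

Without make-up, output = threshold + overshoot/5 = -18 + 3.5 = -14.5 dBFS.
Gap to target: 14 dB.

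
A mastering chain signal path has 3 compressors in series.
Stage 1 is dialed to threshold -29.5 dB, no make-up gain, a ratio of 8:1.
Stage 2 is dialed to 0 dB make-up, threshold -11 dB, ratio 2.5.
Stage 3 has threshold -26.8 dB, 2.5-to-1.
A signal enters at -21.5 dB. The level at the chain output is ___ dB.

-28.5 dB

Stage 1: -21.5 dB is 8 dB over -29.5 dB; at 8:1 that becomes 1 dB over, giving -28.5 dB.
Stage 2: -28.5 dB ≤ -11 dB, so stage 2 doesn't engage; output -28.5 dB.
Stage 3: -28.5 dB ≤ -26.8 dB, so stage 3 doesn't engage; output -28.5 dB.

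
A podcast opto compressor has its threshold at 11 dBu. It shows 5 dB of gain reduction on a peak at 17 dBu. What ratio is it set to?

Input overshoot = 17 − 11 = 6 dB.
Output overshoot = 6 − 5 = 1 dB.
Ratio = input overshoot / output overshoot = 6 / 1 = 6.

6:1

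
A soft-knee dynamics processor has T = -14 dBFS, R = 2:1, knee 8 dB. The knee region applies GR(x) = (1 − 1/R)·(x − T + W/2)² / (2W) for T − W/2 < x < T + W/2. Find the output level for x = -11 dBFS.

x − T + W/2 = -11 − (-14) + 4 = 7.
GR = (1 − 1/2) × 7² / 16 = 0.5 × 49 / 16 = 1.53125 dB.
Output = -11 − 1.53125 = -12.53125 dBFS.

-12.53125 dBFS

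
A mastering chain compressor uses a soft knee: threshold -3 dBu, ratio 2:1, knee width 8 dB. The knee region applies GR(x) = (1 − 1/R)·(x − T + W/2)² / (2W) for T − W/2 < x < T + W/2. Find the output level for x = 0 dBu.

x − T + W/2 = 0 − (-3) + 4 = 7.
GR = (1 − 1/2) × 7² / 16 = 0.5 × 49 / 16 = 1.53125 dB.
Output = 0 − 1.53125 = -1.53125 dBu.

-1.53125 dBu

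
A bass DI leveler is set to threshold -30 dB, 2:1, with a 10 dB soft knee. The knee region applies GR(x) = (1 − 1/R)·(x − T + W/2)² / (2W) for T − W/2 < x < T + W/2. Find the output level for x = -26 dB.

x − T + W/2 = -26 − (-30) + 5 = 9.
GR = (1 − 1/2) × 9² / 20 = 0.5 × 81 / 20 = 2.025 dB.
Output = -26 − 2.025 = -28.025 dB.

-28.025 dB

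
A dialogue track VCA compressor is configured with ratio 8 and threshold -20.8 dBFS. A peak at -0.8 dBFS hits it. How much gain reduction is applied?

The signal is 20 dB above threshold.
After 8:1 compression the overshoot becomes 20/8 = 2.5 dB.
Gain reduction = 20 − 2.5 = 17.5 dB.

17.5 dB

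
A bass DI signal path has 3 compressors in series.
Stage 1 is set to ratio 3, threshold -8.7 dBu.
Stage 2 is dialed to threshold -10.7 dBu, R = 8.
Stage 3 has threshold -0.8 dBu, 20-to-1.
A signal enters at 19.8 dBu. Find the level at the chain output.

Stage 1: 28.5 dB above -8.7 dBu, reduced 3:1 to 9.5 dB above → 0.8 dBu.
Stage 2: overshoot 11.5 dB → 11.5/8 = 1.4375 dB → -9.2625 dBu.
Stage 3: -9.2625 dBu is at or below the -0.8 dBu threshold — no compression; output -9.2625 dBu.

-9.2625 dBu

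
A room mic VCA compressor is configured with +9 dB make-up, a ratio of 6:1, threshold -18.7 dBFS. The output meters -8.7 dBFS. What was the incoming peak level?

-12.7 dBFS

Before make-up, the level was -8.7 − 9 = -17.7 dBFS.
That's 1 dB above the -18.7 dBFS threshold.
Input overshoot = R × output overshoot = 6 dB → input = -18.7 + 6 = -12.7 dBFS.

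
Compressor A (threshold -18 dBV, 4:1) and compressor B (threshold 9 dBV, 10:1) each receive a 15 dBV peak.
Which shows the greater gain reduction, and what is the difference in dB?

A, by 19.35 dB

A: GR = 33 − 33/4 = 24.75 dB.
B: GR = 6 − 6/10 = 5.4 dB.
Difference: 19.35 dB in favour of A.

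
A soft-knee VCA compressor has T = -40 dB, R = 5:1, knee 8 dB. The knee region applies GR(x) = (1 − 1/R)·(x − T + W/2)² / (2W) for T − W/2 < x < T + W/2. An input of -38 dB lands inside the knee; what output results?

x − T + W/2 = -38 − (-40) + 4 = 6.
GR = (1 − 1/5) × 6² / 16 = 0.8 × 36 / 16 = 1.8 dB.
Output = -38 − 1.8 = -39.8 dB.

-39.8 dB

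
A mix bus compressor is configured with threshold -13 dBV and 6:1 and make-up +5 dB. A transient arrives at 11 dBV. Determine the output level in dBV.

11 dBV sits 24 dB over threshold.
6:1 compression reduces that to 24/6 = 4 dB over.
Output = -13 + 4 = -9 dBV; make-up adds 5 dB, giving -4 dBV.

-4 dBV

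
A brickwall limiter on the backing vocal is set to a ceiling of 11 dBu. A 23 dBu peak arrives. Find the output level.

11 dBu

At ∞:1, everything above 11 dBu is held at the ceiling.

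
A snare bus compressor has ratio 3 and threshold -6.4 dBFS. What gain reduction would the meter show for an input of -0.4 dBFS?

4 dB

The signal is 6 dB above threshold.
After 3:1 compression the overshoot becomes 6/3 = 2 dB.
Gain reduction = 6 − 2 = 4 dB.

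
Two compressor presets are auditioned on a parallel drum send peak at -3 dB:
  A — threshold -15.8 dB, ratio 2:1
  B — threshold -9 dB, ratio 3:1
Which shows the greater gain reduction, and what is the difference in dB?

A: overshoot 12.8 dB → output overshoot 6.4 dB → GR 6.4 dB.
B: overshoot 6 dB → output overshoot 2 dB → GR 4 dB.
Difference: 2.4 dB in favour of A.

A, by 2.4 dB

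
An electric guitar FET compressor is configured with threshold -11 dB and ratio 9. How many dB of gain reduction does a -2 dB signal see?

-2 dB exceeds the threshold by 9 dB.
After 9:1 compression the overshoot becomes 9/9 = 1 dB.
GR = overshoot in − overshoot out = 9 − 1 = 8 dB.

8 dB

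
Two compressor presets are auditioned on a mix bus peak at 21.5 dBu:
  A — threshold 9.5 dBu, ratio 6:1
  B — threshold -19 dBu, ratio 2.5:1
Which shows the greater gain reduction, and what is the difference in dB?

A: overshoot 12 dB → output overshoot 2 dB → GR 10 dB.
B: overshoot 40.5 dB → output overshoot 16.2 dB → GR 24.3 dB.
B reduces 14.3 dB more.

B, by 14.3 dB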